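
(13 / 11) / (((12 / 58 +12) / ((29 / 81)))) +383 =120814495 / 315414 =383.03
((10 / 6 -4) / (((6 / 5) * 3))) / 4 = -35 / 216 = -0.16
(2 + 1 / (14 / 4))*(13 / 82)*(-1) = -104 / 287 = -0.36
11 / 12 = 0.92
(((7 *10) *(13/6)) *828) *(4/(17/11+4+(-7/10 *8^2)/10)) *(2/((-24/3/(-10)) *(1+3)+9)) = 77288.65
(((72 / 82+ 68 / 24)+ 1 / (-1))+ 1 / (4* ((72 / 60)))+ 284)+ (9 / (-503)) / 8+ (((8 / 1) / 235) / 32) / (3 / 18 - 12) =296180305984 / 1032284265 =286.92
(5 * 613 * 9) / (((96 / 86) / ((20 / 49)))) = 1976925 / 196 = 10086.35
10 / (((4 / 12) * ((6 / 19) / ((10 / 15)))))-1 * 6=57.33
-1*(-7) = 7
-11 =-11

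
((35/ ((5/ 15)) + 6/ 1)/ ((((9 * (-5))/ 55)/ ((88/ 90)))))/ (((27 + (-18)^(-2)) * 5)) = -214896/ 218725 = -0.98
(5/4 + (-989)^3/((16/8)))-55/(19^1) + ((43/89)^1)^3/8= -483680836.13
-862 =-862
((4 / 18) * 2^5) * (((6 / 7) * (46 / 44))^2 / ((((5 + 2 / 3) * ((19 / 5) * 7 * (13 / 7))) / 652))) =331111680 / 24895871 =13.30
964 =964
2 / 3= 0.67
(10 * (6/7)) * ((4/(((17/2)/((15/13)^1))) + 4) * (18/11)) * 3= 191.16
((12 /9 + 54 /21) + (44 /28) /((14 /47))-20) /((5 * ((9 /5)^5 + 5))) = -0.09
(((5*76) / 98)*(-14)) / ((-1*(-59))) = -0.92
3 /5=0.60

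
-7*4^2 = -112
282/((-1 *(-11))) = 282/11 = 25.64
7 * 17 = 119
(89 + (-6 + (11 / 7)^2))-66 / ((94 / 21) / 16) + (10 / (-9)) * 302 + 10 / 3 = -10004254 / 20727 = -482.67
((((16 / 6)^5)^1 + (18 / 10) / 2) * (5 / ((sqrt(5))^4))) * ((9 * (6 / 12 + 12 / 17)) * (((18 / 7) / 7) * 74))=500408239 / 62475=8009.74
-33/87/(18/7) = -77/522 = -0.15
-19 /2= -9.50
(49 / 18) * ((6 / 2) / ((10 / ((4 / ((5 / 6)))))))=3.92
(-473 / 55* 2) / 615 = -86 / 3075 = -0.03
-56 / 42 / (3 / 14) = -56 / 9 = -6.22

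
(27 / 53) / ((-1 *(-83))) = 27 / 4399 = 0.01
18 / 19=0.95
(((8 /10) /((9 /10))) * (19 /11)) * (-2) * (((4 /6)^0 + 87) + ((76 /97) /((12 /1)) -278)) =16802384 /28809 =583.23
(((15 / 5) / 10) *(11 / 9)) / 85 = 11 / 2550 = 0.00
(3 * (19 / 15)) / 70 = 19 / 350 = 0.05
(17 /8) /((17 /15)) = 15 /8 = 1.88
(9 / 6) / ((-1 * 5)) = -3 / 10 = -0.30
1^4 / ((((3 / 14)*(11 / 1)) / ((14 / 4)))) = 49 / 33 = 1.48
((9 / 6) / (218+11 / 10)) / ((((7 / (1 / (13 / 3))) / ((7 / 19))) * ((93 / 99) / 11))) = 16335 / 16776487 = 0.00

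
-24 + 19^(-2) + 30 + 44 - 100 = -18049 /361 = -50.00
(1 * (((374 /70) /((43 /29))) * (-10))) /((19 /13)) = -140998 /5719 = -24.65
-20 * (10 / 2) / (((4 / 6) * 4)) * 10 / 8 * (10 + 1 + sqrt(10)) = -4125 / 8- 375 * sqrt(10) / 8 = -663.86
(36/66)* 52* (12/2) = 1872/11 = 170.18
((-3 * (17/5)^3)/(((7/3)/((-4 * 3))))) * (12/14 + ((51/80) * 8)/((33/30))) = 224445492/67375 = 3331.29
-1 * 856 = -856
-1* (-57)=57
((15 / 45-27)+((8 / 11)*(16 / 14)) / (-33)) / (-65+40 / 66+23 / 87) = 491724 / 1181411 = 0.42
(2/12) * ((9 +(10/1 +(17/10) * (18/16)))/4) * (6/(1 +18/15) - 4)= -11711/10560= -1.11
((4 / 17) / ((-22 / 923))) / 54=-923 / 5049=-0.18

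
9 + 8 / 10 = 49 / 5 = 9.80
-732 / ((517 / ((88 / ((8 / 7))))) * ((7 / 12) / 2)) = -17568 / 47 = -373.79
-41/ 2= -20.50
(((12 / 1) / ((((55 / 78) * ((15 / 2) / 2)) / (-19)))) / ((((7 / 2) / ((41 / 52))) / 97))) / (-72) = 151126 / 5775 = 26.17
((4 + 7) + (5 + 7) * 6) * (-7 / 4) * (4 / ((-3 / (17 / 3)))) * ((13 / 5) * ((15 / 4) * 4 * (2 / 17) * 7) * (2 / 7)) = 30212 / 3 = 10070.67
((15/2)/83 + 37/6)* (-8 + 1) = -10906/249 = -43.80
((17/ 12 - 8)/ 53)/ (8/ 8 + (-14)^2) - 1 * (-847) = 106122245/ 125292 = 847.00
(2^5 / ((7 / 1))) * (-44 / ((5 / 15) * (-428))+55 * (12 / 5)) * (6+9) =6795360 / 749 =9072.58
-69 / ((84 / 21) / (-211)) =14559 / 4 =3639.75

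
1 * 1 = 1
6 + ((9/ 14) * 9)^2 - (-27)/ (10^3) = 39.50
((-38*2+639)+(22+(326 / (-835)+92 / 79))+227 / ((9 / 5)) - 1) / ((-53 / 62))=-26166598358 / 31465305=-831.60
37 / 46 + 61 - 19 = 1969 / 46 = 42.80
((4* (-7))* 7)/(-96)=49/24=2.04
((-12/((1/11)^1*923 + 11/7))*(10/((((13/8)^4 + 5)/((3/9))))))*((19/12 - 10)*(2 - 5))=-159272960/161393931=-0.99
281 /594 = 0.47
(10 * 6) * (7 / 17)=420 / 17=24.71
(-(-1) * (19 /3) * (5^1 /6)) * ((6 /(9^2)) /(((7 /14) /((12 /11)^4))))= 1.11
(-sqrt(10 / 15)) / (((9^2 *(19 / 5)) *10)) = -sqrt(6) / 9234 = -0.00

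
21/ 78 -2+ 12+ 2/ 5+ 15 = 3337/ 130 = 25.67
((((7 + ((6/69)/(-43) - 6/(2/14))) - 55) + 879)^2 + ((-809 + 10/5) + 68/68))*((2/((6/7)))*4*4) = 68108250138320/2934363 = 23210574.20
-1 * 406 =-406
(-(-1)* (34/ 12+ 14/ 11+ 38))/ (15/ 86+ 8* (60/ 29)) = 3465413/ 1376595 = 2.52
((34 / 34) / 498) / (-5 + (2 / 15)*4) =-5 / 11122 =-0.00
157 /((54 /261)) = 4553 /6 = 758.83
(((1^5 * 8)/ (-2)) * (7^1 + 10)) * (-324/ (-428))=-5508/ 107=-51.48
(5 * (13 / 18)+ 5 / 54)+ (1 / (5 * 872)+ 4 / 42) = 3130669 / 824040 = 3.80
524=524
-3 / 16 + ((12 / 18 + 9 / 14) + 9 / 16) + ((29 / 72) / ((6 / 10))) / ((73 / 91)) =34787 / 13797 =2.52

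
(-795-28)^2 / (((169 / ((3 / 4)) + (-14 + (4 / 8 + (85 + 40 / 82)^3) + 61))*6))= 46682192009 / 258466899427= 0.18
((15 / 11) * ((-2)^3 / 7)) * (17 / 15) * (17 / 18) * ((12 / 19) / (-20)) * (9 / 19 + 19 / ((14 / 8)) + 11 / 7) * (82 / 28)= 1232296 / 619115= 1.99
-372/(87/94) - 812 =-35204/29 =-1213.93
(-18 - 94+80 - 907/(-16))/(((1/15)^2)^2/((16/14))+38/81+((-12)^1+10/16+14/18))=-19996875/8203736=-2.44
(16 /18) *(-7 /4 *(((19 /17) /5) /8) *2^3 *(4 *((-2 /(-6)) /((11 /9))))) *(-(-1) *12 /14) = -304 /935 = -0.33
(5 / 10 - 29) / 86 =-57 / 172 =-0.33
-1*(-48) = 48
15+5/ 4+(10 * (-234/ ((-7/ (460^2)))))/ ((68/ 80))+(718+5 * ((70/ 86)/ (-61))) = 103901933623069/ 1248548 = 83218213.17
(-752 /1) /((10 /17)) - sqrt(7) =-1281.05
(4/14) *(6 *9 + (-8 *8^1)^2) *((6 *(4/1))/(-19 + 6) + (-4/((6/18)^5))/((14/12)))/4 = -157666800/637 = -247514.60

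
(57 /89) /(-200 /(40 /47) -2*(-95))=-19 /1335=-0.01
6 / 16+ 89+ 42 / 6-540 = -3549 / 8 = -443.62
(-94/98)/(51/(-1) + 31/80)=0.02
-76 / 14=-5.43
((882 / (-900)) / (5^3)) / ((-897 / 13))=49 / 431250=0.00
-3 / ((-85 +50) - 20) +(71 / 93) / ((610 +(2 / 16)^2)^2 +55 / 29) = 12332826323611 / 226093311988335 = 0.05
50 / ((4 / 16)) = 200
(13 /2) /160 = 13 /320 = 0.04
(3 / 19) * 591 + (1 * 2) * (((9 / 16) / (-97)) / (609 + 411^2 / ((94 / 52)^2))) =52986601640319 / 567820323496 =93.32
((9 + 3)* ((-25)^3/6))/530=-3125/53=-58.96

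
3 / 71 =0.04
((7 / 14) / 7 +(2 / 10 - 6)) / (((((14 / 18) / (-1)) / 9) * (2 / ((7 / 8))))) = 32481 / 1120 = 29.00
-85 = -85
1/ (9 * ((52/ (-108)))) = -3/ 13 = -0.23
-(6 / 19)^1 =-6 / 19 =-0.32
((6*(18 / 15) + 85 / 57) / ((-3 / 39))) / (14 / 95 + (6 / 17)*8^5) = -547417 / 56033994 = -0.01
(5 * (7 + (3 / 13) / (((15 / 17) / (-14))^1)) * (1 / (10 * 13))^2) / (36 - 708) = -31 / 21091200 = -0.00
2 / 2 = 1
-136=-136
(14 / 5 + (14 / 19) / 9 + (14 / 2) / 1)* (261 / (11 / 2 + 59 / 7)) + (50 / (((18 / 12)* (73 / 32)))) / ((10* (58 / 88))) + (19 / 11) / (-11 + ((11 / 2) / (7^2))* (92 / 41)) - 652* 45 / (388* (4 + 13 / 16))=27815730584141519 / 162177242502275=171.51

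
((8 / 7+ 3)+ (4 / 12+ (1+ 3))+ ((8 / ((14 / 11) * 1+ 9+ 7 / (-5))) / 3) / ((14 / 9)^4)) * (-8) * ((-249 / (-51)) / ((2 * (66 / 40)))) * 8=-199032535880 / 246493863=-807.45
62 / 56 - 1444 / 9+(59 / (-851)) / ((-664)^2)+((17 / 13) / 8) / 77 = -76940665416613 / 482885612352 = -159.34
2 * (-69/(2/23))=-1587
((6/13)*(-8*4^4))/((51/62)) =-253952/221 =-1149.10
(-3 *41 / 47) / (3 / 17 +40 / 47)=-2.55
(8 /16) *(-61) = -61 /2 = -30.50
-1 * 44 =-44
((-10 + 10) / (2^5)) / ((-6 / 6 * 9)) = 0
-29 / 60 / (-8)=29 / 480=0.06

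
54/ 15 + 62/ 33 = 904/ 165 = 5.48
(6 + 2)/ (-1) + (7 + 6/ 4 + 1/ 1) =3/ 2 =1.50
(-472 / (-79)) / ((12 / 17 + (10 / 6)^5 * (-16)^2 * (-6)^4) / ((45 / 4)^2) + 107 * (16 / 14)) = 42652575 / 241538623391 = 0.00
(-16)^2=256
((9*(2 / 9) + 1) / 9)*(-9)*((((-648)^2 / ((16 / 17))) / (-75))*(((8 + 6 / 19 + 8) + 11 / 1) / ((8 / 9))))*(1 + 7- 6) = 520989327 / 475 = 1096819.64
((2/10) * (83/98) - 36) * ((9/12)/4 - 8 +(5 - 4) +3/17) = 6338077/26656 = 237.77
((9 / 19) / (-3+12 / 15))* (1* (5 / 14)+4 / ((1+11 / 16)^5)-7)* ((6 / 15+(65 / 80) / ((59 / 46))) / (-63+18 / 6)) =-69144462749 / 2935833139008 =-0.02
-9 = -9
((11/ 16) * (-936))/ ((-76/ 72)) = 11583/ 19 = 609.63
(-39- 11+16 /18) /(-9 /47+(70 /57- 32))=394706 /248853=1.59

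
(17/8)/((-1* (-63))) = 17/504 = 0.03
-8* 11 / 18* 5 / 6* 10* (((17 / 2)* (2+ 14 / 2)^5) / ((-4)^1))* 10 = 51121125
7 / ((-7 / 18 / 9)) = -162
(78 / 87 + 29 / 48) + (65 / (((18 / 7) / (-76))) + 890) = -4299653 / 4176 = -1029.61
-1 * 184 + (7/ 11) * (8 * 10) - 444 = -6348/ 11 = -577.09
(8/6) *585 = 780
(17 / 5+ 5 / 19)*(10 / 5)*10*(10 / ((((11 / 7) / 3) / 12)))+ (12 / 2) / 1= 3509094 / 209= 16789.92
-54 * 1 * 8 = -432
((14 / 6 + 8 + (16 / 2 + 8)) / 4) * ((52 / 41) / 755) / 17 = 1027 / 1578705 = 0.00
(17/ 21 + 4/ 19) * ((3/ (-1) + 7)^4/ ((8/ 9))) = 39072/ 133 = 293.77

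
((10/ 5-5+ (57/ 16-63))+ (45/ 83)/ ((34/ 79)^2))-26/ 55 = -59.98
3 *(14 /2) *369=7749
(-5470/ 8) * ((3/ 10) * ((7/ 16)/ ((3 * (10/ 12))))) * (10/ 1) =-11487/ 32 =-358.97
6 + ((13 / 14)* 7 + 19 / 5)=163 / 10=16.30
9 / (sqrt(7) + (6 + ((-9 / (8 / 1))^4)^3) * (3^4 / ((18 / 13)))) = 14363704893859806981390336 / 943881770405878487057492159 - 170005193383307227693056 * sqrt(7) / 6607172392841149409402445113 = 0.02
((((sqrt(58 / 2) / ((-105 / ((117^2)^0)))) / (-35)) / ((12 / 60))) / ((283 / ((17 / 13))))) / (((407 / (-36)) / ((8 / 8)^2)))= -204 * sqrt(29) / 366851485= -0.00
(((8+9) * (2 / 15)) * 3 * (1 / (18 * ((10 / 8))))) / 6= 34 / 675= 0.05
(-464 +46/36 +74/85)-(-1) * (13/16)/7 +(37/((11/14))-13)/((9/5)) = -417326533/942480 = -442.80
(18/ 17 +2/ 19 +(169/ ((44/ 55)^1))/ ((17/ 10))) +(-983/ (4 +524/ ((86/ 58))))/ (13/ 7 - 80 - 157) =60289061561/ 480618832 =125.44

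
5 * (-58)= -290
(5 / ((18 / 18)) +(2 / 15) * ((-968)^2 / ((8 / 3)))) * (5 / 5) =234281 / 5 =46856.20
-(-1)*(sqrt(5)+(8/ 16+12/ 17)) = 41/ 34+sqrt(5) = 3.44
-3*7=-21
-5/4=-1.25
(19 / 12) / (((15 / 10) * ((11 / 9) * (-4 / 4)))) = -19 / 22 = -0.86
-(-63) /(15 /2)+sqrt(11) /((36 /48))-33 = -123 /5+4 * sqrt(11) /3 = -20.18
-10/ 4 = -5/ 2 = -2.50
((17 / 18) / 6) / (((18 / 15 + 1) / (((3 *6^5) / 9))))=2040 / 11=185.45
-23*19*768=-335616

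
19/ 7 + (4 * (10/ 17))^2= 16691/ 2023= 8.25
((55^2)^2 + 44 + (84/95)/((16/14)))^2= 3022824738783344049/36100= 83734757307017.84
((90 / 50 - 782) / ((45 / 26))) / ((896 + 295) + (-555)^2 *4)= -101426 / 277490475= -0.00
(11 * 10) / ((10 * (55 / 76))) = 15.20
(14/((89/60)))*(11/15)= 616/89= 6.92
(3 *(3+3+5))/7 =33/7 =4.71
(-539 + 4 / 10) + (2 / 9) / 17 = -412019 / 765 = -538.59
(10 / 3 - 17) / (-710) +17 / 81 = 13177 / 57510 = 0.23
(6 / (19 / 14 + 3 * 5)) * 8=672 / 229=2.93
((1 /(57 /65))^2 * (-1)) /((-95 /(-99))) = -9295 /6859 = -1.36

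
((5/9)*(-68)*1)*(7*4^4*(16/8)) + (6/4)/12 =-9748471/72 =-135395.43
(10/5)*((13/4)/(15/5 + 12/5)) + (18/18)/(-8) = 233/216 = 1.08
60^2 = 3600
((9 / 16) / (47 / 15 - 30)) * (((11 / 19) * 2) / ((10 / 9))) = -2673 / 122512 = -0.02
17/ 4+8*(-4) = -111/ 4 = -27.75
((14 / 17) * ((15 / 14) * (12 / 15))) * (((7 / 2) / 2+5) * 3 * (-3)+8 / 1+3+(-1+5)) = -32.29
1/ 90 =0.01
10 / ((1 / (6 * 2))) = 120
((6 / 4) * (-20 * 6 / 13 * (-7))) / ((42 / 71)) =2130 / 13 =163.85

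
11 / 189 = 0.06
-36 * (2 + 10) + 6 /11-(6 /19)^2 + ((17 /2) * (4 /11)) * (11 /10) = -8501003 /19855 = -428.15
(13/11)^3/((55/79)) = 173563/73205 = 2.37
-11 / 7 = -1.57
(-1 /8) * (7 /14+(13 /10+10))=-59 /40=-1.48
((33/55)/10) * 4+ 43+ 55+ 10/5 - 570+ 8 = -11544/25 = -461.76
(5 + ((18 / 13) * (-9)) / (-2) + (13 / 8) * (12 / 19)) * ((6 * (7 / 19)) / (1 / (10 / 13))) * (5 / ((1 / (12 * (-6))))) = -457758000 / 61009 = -7503.12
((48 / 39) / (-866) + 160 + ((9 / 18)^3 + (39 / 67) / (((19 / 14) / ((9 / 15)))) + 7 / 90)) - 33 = 127.46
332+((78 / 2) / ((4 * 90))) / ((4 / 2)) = 79693 / 240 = 332.05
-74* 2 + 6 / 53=-7838 / 53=-147.89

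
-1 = -1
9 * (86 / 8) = 387 / 4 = 96.75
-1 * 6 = -6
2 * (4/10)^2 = 0.32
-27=-27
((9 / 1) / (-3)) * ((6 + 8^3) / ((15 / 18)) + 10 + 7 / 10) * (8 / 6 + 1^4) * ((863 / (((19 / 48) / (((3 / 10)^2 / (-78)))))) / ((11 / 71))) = 24408038277 / 339625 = 71867.61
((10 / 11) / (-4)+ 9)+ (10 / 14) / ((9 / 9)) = 1461 / 154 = 9.49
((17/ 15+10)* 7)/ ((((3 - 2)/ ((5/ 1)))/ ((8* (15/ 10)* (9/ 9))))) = 4676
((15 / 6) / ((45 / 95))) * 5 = 475 / 18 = 26.39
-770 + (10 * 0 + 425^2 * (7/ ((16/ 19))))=24010805/ 16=1500675.31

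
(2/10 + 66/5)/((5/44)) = 2948/25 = 117.92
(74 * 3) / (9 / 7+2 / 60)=46620 / 277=168.30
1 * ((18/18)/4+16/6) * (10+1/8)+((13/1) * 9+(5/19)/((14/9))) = 624357/4256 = 146.70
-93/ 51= -31/ 17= -1.82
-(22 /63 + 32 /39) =-958 /819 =-1.17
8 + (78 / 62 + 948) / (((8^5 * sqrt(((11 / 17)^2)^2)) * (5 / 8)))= 623068243 / 76820480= 8.11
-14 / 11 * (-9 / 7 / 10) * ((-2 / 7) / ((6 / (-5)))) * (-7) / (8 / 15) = -0.51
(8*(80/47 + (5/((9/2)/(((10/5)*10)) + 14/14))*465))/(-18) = -17499680/20727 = -844.29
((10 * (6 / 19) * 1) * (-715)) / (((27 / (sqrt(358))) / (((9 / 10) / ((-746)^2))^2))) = -1287 * sqrt(358) / 5884491106864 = -0.00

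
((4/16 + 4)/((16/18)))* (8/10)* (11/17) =99/40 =2.48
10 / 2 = 5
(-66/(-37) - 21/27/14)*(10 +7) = 19567/666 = 29.38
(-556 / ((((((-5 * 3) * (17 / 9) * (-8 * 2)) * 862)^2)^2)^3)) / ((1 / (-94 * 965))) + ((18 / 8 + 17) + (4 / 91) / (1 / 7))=42830688983554623245903994779902577632048885015932679006401339911007268977 / 2189966398372507776585061679995018718649500512122418198950707200000000000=19.56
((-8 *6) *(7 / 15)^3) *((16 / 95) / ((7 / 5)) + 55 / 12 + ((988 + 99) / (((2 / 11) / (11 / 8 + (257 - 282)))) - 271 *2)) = 44350851923 / 64125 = 691631.22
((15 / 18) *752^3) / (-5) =-212629504 / 3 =-70876501.33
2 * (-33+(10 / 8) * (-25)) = -128.50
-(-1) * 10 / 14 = 5 / 7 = 0.71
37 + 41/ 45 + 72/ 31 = 56126/ 1395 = 40.23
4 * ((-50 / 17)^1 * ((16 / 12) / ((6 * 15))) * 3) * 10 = -800 / 153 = -5.23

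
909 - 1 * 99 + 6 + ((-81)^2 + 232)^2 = 46145665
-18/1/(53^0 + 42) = -18/43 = -0.42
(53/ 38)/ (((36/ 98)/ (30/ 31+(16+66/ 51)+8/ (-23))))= 140975548/ 2072691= 68.02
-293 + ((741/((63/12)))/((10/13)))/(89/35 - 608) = -6215385/21191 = -293.30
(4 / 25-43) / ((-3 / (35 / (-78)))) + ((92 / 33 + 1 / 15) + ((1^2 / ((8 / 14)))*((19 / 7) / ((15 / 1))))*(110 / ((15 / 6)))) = 44531 / 4290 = 10.38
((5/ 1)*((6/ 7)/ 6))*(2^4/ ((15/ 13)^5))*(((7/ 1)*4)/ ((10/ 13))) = 154457888/ 759375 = 203.40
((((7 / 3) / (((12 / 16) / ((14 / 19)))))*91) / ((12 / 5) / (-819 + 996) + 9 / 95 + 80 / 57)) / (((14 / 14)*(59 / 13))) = 2318680 / 76263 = 30.40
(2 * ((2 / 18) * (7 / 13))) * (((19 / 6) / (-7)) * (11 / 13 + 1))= -152 / 1521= -0.10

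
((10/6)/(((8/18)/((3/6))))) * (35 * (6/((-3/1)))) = -525/4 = -131.25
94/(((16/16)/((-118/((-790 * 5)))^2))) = 327214/3900625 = 0.08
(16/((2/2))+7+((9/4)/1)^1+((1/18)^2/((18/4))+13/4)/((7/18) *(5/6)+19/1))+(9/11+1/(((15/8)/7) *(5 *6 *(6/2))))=1628805659/61983900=26.28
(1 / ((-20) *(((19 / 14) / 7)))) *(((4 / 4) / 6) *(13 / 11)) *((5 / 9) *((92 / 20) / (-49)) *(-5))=-299 / 22572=-0.01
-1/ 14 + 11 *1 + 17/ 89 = 13855/ 1246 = 11.12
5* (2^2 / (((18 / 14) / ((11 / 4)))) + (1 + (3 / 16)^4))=28184125 / 589824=47.78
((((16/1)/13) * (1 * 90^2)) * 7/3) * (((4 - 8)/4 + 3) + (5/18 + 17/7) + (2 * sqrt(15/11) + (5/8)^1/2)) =604800 * sqrt(165)/143 + 1517700/13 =171073.40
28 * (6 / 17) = 168 / 17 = 9.88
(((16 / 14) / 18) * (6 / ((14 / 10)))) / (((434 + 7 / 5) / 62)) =12400 / 320019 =0.04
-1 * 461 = -461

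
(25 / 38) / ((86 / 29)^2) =21025 / 281048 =0.07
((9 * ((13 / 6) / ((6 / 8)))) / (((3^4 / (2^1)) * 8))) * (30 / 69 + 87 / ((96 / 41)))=359671 / 119232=3.02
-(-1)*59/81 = 0.73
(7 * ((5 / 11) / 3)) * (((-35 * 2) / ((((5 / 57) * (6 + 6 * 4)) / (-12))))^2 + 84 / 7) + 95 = 5949429 / 55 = 108171.44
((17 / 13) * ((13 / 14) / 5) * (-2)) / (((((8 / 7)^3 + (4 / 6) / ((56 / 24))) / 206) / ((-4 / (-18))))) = -171598 / 13725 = -12.50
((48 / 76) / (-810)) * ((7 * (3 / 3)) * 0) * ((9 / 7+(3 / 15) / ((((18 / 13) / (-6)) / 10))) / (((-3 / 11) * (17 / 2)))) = 0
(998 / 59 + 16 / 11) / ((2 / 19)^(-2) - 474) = -47688 / 996215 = -0.05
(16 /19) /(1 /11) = 176 /19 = 9.26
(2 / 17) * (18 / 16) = 9 / 68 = 0.13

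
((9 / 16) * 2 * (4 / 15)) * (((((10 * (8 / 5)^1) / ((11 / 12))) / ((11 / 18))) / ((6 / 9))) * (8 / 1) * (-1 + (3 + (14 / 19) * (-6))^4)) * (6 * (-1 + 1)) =0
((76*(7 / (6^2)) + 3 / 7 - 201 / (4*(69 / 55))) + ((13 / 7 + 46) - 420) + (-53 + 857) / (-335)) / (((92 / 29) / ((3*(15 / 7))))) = -335656063 / 414736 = -809.32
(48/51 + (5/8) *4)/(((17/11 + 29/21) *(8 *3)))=693/14144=0.05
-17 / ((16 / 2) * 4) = -0.53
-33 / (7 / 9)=-297 / 7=-42.43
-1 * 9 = -9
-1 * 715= -715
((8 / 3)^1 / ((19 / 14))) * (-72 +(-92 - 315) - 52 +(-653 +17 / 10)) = -2323.12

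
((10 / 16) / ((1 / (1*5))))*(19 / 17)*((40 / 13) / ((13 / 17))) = 2375 / 169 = 14.05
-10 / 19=-0.53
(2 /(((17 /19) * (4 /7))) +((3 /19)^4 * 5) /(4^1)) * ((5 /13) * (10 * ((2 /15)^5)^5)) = 581704179777536 /290902963287113736426830291748046875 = 0.00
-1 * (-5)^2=-25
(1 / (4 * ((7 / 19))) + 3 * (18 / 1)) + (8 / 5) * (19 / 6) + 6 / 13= 328729 / 5460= 60.21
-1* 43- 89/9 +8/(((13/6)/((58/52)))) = -74180/1521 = -48.77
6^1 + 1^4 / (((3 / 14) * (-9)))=148 / 27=5.48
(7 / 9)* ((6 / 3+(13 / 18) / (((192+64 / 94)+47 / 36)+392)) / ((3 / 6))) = 9259600 / 2974467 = 3.11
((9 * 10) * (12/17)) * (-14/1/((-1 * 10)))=1512/17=88.94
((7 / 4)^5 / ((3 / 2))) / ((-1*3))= -16807 / 4608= -3.65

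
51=51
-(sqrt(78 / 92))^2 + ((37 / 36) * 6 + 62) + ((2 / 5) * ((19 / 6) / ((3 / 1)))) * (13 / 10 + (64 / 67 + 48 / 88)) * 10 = 60370592 / 762795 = 79.14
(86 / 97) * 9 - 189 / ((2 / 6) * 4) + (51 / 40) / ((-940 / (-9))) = -133.76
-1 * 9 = -9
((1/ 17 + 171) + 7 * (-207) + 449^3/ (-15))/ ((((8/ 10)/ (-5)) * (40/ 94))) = 18084969119/ 204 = 88651809.41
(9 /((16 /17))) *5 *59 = 45135 /16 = 2820.94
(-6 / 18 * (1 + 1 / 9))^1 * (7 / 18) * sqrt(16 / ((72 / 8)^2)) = -140 / 2187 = -0.06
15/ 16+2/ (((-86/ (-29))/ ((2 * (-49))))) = -44827/ 688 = -65.16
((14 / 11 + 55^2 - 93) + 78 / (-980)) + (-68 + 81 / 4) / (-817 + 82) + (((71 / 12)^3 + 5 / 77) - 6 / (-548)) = 2003623517881 / 638003520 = 3140.46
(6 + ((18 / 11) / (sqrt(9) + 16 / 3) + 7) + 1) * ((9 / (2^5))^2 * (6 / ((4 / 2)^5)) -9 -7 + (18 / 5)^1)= -61890173 / 352000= -175.82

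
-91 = -91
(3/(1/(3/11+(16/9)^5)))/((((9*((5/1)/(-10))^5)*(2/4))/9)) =-749534912/216513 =-3461.85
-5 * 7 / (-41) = 35 / 41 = 0.85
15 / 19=0.79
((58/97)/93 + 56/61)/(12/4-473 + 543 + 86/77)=39170978/3140453667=0.01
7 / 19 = 0.37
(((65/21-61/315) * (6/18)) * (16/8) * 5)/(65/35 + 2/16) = 4.88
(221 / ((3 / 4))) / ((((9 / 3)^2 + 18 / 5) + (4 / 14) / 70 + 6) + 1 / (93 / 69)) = 6713980 / 440799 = 15.23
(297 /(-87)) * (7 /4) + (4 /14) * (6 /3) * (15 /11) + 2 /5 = -214141 /44660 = -4.79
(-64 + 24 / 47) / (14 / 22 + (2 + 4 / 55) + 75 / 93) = -18.06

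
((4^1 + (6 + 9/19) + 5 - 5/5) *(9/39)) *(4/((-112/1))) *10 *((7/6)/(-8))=1375/7904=0.17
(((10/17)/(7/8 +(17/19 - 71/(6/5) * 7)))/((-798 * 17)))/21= 40/7989055599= 0.00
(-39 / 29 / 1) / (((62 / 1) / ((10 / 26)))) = -15 / 1798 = -0.01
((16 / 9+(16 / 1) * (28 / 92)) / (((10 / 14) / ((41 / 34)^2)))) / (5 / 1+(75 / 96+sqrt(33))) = 4792652032 / 25903359 -4144996352 * sqrt(33) / 129516795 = 1.17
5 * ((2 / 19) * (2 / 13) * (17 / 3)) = 0.46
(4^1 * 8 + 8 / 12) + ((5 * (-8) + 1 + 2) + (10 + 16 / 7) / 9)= -187 / 63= -2.97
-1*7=-7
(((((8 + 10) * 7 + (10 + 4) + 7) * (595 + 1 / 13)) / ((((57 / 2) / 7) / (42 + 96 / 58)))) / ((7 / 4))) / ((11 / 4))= 15356640768 / 78793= 194898.54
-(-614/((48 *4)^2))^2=-94249/339738624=-0.00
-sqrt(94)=-9.70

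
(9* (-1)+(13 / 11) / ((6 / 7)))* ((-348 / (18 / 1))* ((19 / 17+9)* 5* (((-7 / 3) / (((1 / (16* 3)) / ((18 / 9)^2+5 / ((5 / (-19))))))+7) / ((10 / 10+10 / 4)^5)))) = 96745651840 / 4040883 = 23941.71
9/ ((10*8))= 9/ 80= 0.11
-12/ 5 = -2.40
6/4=3/2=1.50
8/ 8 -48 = -47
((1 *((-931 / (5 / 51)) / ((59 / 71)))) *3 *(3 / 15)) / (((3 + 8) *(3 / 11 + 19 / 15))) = -30340359 / 74930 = -404.92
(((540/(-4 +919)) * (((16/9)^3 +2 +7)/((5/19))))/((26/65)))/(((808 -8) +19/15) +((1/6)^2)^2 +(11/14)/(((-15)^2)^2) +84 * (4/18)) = 28347620000/283590614243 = 0.10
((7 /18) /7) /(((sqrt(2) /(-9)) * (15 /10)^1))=-sqrt(2) /6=-0.24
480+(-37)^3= -50173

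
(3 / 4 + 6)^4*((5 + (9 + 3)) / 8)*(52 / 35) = 117448461 / 17920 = 6554.04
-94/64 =-47/32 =-1.47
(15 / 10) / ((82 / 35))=0.64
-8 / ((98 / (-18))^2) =-648 / 2401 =-0.27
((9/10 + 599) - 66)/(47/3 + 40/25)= 16017/518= 30.92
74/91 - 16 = -1382/91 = -15.19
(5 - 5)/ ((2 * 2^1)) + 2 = 2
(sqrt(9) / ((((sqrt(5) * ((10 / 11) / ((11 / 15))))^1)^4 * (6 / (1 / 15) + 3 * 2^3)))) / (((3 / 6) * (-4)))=-214358881 / 961875000000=-0.00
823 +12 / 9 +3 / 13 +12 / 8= 64433 / 78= 826.06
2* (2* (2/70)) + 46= 46.11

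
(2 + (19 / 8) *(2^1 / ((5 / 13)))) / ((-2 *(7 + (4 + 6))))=-287 / 680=-0.42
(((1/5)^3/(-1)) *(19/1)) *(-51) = 969/125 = 7.75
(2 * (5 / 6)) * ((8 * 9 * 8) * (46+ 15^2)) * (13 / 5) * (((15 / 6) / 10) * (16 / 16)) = 169104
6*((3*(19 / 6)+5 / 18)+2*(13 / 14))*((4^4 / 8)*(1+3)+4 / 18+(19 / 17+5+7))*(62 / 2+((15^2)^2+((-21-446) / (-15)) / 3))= 14456143574150 / 28917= 499918510.71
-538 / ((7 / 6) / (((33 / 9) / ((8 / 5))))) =-14795 / 14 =-1056.79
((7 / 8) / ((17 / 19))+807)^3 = 1326829862729125 / 2515456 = 527470908.94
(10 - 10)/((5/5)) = 0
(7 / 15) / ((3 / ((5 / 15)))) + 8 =1087 / 135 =8.05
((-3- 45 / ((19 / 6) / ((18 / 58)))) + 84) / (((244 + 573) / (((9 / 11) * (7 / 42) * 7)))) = 886221 / 9903674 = 0.09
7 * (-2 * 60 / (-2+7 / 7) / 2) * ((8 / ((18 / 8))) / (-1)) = -4480 / 3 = -1493.33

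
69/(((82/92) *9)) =1058/123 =8.60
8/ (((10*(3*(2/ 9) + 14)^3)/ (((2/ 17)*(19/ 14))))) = 513/ 12671120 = 0.00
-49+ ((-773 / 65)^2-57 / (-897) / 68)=92.43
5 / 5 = 1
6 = 6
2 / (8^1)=1 / 4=0.25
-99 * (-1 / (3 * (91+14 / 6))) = 99 / 280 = 0.35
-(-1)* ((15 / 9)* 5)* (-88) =-2200 / 3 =-733.33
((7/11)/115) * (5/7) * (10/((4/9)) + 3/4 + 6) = 117/1012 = 0.12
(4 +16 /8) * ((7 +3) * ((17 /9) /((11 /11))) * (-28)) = -9520 /3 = -3173.33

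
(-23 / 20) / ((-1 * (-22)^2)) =23 / 9680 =0.00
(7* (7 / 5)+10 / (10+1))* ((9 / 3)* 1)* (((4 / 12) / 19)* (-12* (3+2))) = -372 / 11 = -33.82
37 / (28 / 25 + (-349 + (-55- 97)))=-925 / 12497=-0.07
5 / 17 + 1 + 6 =124 / 17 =7.29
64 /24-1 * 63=-181 /3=-60.33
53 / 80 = 0.66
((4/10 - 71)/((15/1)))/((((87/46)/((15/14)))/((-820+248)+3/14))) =12998519/8526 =1524.57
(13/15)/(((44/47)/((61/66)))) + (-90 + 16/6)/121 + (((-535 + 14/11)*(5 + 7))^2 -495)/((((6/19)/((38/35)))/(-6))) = -258018654436639/304920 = -846184751.53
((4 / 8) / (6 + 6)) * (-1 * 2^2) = -1 / 6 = -0.17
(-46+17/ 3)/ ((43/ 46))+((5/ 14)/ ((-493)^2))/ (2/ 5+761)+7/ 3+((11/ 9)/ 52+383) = 342.21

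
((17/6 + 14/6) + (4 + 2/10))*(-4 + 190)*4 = 34844/5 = 6968.80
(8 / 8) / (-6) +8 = 47 / 6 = 7.83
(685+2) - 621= 66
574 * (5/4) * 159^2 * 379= 13749451065/2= 6874725532.50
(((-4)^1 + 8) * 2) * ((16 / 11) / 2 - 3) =-200 / 11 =-18.18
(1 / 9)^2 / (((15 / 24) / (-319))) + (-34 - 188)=-92462 / 405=-228.30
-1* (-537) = 537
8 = 8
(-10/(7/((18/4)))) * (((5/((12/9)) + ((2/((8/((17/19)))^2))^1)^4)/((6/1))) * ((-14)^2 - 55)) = -566.52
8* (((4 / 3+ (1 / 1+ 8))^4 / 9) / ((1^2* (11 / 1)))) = 921.33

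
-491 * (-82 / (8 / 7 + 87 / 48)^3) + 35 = 57834475321 / 36264691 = 1594.79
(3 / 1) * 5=15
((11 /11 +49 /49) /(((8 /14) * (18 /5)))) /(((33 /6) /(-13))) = -455 /198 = -2.30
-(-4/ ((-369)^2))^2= -16/ 18539817921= -0.00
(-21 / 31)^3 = -9261 / 29791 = -0.31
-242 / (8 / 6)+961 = 1559 / 2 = 779.50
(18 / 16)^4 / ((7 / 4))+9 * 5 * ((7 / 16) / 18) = 14401 / 7168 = 2.01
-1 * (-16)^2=-256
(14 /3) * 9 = 42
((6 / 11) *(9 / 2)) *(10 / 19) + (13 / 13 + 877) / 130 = 109301 / 13585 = 8.05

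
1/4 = 0.25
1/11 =0.09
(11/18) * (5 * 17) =935/18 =51.94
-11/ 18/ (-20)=11/ 360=0.03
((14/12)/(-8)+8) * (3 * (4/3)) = 377/12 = 31.42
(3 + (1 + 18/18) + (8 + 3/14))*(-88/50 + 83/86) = -63233/6020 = -10.50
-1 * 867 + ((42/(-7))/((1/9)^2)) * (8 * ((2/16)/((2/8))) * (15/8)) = -4512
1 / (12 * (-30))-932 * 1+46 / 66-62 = -3933491 / 3960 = -993.31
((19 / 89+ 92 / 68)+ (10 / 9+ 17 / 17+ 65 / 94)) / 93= 5592343 / 119039814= 0.05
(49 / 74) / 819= 7 / 8658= 0.00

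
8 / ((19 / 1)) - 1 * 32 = -600 / 19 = -31.58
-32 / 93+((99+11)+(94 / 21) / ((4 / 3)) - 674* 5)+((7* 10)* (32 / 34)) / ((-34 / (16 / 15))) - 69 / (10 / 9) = -1041397604 / 313565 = -3321.15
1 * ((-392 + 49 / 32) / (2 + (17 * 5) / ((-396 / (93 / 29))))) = -11957715 / 40168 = -297.69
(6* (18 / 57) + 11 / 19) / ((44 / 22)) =47 / 38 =1.24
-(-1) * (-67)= -67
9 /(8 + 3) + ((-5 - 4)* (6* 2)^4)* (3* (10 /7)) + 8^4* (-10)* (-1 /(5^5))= -38490529841 /48125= -799803.22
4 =4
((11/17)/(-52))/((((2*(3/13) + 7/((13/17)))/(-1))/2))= 11/4250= 0.00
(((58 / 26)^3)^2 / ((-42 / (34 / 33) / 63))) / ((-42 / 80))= 404479858280 / 1114992879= 362.76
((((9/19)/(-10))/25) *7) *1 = -63/4750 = -0.01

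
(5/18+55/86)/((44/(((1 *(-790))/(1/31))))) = -4346975/8514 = -510.57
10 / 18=5 / 9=0.56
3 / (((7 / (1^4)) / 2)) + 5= 41 / 7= 5.86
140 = 140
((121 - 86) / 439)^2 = 1225 / 192721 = 0.01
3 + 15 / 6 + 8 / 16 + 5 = 11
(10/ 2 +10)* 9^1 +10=145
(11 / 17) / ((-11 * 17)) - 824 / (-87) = 238049 / 25143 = 9.47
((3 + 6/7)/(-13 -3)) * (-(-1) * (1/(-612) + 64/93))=-39075/236096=-0.17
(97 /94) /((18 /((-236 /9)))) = -5723 /3807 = -1.50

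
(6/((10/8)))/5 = 24/25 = 0.96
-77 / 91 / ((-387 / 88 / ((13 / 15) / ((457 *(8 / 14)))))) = 1694 / 2652885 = 0.00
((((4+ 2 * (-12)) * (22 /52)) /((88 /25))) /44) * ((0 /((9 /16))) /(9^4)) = 0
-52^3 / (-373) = 140608 / 373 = 376.97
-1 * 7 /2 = -7 /2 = -3.50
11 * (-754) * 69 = -572286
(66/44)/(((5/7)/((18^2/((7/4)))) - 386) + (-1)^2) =-1944/498955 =-0.00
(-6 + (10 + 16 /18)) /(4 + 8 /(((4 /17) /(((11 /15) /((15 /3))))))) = 550 /1011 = 0.54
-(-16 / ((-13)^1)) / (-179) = 16 / 2327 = 0.01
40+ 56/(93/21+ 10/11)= 20752/411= 50.49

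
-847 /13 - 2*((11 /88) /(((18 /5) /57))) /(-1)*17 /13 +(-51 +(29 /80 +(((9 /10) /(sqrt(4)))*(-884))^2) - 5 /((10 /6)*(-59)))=158134.28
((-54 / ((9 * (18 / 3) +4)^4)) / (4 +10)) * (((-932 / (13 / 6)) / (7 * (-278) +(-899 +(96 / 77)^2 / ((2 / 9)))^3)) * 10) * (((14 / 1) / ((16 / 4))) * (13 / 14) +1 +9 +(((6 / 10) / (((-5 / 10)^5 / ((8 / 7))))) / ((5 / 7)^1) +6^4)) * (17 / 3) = -407123189782109088057 / 27202766985271769154484606580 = -0.00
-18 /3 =-6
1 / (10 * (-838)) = -1 / 8380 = -0.00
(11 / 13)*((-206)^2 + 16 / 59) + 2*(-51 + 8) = 27475178 / 767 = 35821.61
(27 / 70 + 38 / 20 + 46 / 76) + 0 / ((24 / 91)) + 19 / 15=16589 / 3990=4.16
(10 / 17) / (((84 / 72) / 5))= 300 / 119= 2.52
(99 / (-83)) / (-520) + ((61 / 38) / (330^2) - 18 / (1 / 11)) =-110510377067 / 558139725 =-198.00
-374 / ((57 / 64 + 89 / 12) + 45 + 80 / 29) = -2082432 / 312175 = -6.67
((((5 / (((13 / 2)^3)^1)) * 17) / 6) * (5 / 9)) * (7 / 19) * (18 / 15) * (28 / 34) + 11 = 4136477 / 375687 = 11.01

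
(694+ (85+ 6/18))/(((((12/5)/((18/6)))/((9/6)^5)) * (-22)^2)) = 473445/30976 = 15.28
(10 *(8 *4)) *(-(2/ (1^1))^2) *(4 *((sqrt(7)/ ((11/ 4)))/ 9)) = -20480 *sqrt(7)/ 99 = -547.32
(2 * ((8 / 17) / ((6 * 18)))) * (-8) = -32 / 459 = -0.07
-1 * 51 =-51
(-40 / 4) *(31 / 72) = -155 / 36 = -4.31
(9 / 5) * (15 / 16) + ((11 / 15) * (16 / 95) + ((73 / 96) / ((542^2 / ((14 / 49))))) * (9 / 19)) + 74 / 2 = 1819643854493 / 46884734400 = 38.81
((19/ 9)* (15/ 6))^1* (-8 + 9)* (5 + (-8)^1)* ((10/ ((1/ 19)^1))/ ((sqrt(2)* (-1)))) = 9025* sqrt(2)/ 6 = 2127.21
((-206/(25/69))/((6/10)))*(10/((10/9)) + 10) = -90022/5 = -18004.40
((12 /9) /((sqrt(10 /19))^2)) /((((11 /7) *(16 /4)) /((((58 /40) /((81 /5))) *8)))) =3857 /13365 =0.29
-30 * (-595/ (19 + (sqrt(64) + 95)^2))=8925/ 5314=1.68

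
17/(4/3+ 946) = 51/2842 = 0.02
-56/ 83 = -0.67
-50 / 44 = -25 / 22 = -1.14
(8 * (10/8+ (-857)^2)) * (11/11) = 5875602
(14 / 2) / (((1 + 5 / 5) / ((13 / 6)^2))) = 1183 / 72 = 16.43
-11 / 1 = -11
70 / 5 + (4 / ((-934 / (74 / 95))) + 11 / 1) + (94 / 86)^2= 2148500758 / 82030885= 26.19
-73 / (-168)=73 / 168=0.43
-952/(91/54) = -7344/13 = -564.92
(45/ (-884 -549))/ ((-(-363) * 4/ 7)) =-105/ 693572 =-0.00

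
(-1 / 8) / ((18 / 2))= -1 / 72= -0.01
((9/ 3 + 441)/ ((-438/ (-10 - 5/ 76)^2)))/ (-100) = 1.03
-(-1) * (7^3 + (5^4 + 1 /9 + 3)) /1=8740 /9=971.11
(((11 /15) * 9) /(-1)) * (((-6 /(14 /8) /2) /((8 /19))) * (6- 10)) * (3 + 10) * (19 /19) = -48906 /35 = -1397.31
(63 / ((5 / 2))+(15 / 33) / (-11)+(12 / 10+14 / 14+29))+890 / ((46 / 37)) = 10745556 / 13915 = 772.23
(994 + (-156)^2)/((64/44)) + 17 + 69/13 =1813415/104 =17436.68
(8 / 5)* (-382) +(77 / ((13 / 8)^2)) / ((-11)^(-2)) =2464976 / 845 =2917.13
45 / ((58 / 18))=13.97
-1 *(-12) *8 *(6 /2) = 288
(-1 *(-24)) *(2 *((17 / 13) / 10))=408 / 65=6.28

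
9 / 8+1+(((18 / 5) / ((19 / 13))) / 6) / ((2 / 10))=635 / 152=4.18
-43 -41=-84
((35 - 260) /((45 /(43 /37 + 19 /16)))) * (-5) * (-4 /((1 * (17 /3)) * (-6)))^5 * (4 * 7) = 1947400 /52534709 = 0.04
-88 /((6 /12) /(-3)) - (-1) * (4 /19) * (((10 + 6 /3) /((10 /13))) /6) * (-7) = 49796 /95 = 524.17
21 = 21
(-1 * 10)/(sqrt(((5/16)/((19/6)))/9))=-95.50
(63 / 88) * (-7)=-441 / 88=-5.01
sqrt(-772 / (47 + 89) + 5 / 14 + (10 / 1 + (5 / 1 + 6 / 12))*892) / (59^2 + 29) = 23*sqrt(369971) / 417690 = 0.03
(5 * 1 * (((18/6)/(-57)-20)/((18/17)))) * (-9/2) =426.12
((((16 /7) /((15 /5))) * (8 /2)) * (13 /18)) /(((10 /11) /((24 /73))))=18304 /22995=0.80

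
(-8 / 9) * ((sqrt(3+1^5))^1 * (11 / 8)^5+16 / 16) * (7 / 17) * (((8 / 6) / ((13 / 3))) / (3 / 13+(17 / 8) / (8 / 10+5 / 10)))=-138005 / 211072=-0.65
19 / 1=19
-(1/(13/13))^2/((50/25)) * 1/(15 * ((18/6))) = -0.01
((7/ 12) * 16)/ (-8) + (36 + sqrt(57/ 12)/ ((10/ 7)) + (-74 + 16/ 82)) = -9587/ 246 + 7 * sqrt(19)/ 20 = -37.45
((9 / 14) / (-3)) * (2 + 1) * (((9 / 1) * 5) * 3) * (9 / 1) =-10935 / 14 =-781.07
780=780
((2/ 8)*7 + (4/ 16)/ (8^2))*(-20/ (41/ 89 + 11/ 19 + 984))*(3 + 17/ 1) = -18981475/ 26651232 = -0.71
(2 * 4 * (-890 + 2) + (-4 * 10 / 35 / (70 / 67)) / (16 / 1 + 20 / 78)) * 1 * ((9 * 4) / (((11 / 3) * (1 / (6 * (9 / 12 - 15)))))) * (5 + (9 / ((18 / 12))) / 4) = 38763020.25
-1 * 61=-61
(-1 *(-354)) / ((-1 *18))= -59 / 3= -19.67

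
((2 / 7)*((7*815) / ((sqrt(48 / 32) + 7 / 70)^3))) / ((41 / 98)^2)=-172199720000 / 135625909 + 11975707800000*sqrt(6) / 5560662269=4005.67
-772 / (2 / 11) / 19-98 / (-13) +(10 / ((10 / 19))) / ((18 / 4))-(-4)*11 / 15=-2320586 / 11115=-208.78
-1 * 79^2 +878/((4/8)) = -4485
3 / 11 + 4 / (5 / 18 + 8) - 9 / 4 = -9795 / 6556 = -1.49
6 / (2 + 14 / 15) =45 / 22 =2.05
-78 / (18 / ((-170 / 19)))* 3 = 2210 / 19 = 116.32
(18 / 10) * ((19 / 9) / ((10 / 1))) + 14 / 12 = 1.55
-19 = -19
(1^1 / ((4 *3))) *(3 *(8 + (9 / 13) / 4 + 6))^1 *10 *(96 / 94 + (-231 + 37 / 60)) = -476692337 / 58656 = -8126.92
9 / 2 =4.50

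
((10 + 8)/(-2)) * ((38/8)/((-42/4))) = 57/14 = 4.07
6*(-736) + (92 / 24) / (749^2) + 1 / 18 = -22296143209 / 5049009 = -4415.94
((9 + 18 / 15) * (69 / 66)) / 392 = 1173 / 43120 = 0.03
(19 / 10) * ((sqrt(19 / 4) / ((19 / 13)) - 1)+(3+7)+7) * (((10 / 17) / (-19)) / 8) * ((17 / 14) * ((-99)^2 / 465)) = -3267 / 1085 - 42471 * sqrt(19) / 659680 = -3.29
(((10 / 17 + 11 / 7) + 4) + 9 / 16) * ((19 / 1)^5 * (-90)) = -1426121599545 / 952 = -1498026890.28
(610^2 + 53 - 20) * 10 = 3721330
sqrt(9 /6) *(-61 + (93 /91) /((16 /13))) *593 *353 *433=-610819300723 *sqrt(6) /224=-6679444695.60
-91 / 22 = -4.14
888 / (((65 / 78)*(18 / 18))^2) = 31968 / 25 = 1278.72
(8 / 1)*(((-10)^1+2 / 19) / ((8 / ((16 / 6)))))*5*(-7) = 52640 / 57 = 923.51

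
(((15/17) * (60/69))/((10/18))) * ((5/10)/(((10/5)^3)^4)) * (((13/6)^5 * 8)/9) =1856465/259448832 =0.01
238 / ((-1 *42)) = -17 / 3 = -5.67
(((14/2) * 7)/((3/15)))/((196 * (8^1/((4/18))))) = 5/144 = 0.03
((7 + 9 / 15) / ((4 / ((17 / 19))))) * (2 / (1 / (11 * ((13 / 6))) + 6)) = 2431 / 4320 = 0.56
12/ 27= 4/ 9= 0.44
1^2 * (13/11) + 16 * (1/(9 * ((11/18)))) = 45/11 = 4.09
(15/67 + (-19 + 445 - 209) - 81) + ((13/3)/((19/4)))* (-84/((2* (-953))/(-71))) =161799493/1213169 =133.37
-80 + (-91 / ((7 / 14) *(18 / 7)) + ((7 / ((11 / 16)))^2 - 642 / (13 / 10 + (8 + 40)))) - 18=-41946559 / 536877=-78.13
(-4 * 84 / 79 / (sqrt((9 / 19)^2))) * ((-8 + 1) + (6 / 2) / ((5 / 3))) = 55328 / 1185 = 46.69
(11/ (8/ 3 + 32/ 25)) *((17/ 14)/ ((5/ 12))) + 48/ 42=9599/ 1036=9.27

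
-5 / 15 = -1 / 3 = -0.33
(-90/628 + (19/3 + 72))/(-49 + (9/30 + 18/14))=-2577925/1563249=-1.65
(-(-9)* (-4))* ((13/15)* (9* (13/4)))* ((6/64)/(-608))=0.14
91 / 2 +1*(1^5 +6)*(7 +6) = 136.50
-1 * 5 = -5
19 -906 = -887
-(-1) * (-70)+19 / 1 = -51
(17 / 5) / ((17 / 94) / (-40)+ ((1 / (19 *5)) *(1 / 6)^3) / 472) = -1547733312 / 2058109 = -752.02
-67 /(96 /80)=-335 /6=-55.83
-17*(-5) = 85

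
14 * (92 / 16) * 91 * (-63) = -923013 / 2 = -461506.50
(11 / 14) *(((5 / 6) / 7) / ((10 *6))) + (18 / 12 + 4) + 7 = 12.50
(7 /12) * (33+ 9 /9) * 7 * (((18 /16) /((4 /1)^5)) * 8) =2499 /2048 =1.22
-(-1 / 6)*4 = 2 / 3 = 0.67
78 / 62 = 39 / 31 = 1.26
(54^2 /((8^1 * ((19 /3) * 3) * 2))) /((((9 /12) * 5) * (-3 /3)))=-243 /95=-2.56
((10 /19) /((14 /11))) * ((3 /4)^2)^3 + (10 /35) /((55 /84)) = 15279657 /29962240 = 0.51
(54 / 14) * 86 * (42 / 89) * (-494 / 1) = -6882408 / 89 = -77330.43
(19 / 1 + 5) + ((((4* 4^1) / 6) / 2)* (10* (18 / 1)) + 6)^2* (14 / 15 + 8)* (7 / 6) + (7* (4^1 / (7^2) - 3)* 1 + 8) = 22075297 / 35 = 630722.77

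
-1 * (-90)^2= -8100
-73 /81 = -0.90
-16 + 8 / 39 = -616 / 39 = -15.79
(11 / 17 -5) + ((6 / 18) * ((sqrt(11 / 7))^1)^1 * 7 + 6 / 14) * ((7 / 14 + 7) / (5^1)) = 0.68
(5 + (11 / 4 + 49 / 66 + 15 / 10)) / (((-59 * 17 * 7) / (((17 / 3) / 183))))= -1319 / 29929284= -0.00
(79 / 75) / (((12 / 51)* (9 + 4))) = 1343 / 3900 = 0.34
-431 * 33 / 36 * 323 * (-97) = 148540271 / 12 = 12378355.92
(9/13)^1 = 9/13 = 0.69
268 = 268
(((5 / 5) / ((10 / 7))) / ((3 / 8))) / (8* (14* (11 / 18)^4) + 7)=4374 / 53005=0.08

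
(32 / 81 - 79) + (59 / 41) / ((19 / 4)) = -4940777 / 63099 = -78.30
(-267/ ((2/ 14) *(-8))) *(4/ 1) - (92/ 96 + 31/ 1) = 21661/ 24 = 902.54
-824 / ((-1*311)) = 824 / 311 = 2.65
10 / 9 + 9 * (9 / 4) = 769 / 36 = 21.36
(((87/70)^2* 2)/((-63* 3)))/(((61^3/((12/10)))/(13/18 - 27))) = 397793/175172586750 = 0.00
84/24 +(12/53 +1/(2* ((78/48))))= 5559/1378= 4.03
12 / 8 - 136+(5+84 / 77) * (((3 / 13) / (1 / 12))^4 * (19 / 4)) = 984563585 / 628342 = 1566.92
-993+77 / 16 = -15811 / 16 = -988.19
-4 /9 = -0.44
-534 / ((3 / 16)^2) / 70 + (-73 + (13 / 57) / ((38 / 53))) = -289.67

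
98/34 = 49/17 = 2.88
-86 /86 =-1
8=8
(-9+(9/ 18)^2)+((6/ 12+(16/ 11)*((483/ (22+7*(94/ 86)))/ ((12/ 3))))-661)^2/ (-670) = -37970476330931/ 58573075000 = -648.26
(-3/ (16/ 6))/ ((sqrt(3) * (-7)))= 3 * sqrt(3)/ 56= 0.09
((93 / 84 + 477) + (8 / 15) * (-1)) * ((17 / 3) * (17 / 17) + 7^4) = 72409741 / 63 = 1149360.97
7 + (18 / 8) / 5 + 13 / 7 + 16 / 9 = 13967 / 1260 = 11.08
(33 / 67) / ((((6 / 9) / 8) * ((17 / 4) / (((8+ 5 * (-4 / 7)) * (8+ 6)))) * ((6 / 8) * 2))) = 76032 / 1139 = 66.75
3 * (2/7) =0.86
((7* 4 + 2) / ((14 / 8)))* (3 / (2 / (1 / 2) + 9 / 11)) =3960 / 371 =10.67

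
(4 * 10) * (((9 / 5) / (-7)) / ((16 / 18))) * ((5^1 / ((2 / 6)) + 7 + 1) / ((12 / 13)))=-8073 / 28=-288.32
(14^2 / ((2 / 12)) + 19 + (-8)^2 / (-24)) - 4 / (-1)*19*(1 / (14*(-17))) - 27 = 415910 / 357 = 1165.01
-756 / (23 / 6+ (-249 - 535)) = 4536 / 4681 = 0.97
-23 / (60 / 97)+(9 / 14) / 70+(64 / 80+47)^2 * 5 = 8369464 / 735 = 11387.03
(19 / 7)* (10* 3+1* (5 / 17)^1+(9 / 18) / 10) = 82.36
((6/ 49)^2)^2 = 1296/ 5764801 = 0.00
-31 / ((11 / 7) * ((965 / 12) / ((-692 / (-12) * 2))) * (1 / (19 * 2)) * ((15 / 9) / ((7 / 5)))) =-239661744 / 265375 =-903.11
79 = 79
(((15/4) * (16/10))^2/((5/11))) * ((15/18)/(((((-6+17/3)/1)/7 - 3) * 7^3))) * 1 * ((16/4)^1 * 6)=-297/196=-1.52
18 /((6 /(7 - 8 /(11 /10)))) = -9 /11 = -0.82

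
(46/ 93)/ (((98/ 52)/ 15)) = 5980/ 1519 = 3.94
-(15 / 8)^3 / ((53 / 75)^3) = -1423828125 / 76225024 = -18.68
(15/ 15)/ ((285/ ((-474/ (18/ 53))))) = -4187/ 855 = -4.90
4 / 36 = 1 / 9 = 0.11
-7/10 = -0.70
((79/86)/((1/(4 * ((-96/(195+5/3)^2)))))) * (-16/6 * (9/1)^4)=159.56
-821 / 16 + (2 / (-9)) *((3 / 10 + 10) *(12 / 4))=-13963 / 240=-58.18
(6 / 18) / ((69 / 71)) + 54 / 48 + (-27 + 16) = -15785 / 1656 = -9.53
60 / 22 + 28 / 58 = 1024 / 319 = 3.21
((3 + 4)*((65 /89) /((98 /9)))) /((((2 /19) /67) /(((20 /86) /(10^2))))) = 148941 /214312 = 0.69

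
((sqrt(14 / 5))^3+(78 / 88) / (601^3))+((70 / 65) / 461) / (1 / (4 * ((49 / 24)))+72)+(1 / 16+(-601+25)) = -233019487905335368111 / 404591645815355856+14 * sqrt(70) / 25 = -571.25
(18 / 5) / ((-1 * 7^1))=-18 / 35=-0.51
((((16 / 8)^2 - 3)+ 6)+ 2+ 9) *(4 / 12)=6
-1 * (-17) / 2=17 / 2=8.50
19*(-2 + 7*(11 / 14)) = 133 / 2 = 66.50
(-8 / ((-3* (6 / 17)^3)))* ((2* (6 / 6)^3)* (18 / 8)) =4913 / 18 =272.94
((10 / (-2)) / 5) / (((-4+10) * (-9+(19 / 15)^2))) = 75 / 3328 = 0.02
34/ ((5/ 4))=136/ 5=27.20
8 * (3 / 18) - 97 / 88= 61 / 264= 0.23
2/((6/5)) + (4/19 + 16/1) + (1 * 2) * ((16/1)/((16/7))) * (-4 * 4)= -11749/57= -206.12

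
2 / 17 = 0.12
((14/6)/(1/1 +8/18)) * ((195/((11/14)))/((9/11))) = 490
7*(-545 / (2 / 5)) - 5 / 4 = -38155 / 4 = -9538.75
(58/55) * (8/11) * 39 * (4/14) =36192/4235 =8.55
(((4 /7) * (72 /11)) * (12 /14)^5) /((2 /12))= 10.38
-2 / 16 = -1 / 8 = -0.12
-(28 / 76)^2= -49 / 361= -0.14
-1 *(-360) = 360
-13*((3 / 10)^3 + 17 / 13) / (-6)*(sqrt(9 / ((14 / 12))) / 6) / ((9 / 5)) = 17351*sqrt(42) / 151200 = 0.74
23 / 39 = 0.59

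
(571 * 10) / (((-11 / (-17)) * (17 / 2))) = 11420 / 11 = 1038.18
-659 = -659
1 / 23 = 0.04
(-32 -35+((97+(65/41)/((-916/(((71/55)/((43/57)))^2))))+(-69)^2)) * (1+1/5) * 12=3623012502744654/52514789525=68990.33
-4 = -4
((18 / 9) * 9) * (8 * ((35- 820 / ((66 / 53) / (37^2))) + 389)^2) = 14146131760750144 / 121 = 116910179840910.28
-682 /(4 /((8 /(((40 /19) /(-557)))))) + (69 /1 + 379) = 3613283 /10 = 361328.30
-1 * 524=-524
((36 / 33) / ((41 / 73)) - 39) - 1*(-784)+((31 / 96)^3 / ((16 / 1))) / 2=9537354269533 / 12768509952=746.94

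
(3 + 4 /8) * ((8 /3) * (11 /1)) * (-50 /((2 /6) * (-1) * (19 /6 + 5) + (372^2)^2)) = -92400 /344702366159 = -0.00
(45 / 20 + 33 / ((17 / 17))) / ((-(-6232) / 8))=141 / 3116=0.05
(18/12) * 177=531/2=265.50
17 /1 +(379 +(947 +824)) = 2167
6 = 6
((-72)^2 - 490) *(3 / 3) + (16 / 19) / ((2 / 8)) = 89250 / 19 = 4697.37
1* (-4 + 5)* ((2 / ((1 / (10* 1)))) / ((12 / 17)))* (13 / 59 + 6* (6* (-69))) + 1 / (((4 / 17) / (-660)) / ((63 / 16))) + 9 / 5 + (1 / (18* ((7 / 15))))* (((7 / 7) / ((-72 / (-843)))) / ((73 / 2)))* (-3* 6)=-589116273757 / 7235760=-81417.33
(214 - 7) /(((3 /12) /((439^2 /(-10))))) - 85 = -79786919 /5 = -15957383.80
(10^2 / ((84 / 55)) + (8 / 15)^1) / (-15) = -6931 / 1575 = -4.40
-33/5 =-6.60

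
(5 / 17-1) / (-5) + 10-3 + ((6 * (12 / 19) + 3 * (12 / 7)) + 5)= 238236 / 11305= 21.07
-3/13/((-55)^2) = -0.00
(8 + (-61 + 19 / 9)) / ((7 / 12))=-1832 / 21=-87.24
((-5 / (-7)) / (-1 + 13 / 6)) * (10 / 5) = 60 / 49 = 1.22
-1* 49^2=-2401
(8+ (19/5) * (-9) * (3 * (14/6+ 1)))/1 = -334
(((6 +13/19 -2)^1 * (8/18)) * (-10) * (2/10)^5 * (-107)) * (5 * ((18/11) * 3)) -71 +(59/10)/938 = -2621910121/49010500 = -53.50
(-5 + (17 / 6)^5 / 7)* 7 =1147697 / 7776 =147.59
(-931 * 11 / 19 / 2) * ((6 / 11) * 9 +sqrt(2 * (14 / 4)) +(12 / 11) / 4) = -2793 / 2- 539 * sqrt(7) / 2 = -2109.53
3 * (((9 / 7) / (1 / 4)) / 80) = 27 / 140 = 0.19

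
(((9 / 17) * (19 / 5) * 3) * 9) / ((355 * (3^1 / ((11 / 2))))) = 16929 / 60350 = 0.28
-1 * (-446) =446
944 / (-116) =-236 / 29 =-8.14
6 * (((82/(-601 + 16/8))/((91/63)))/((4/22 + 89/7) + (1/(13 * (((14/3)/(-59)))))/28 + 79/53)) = -1011957408/25540847855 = -0.04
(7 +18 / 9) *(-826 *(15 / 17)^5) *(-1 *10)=56451937500 / 1419857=39758.89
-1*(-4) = 4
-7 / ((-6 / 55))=385 / 6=64.17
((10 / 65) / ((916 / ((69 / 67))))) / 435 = 23 / 57843110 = 0.00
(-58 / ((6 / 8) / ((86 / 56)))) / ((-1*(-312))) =-0.38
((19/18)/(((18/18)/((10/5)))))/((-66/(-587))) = 18.78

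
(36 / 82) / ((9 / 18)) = 36 / 41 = 0.88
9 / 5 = 1.80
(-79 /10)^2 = 6241 /100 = 62.41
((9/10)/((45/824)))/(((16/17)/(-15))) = -5253/20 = -262.65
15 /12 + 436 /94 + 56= 61.89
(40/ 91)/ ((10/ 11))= 44/ 91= 0.48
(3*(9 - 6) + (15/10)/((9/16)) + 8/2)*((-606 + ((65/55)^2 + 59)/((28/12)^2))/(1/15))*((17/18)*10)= -3355040950/2541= -1320362.44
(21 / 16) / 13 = 21 / 208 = 0.10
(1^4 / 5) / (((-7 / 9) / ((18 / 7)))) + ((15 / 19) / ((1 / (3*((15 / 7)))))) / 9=-453 / 4655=-0.10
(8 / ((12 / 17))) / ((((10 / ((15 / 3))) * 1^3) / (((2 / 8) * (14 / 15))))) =119 / 90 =1.32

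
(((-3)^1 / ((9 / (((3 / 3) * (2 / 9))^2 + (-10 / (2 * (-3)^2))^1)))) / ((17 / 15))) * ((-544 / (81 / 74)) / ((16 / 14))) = -424760 / 6561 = -64.74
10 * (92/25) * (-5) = -184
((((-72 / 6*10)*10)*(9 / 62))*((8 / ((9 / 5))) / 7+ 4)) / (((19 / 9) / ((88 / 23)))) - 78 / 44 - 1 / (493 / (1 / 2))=-753398963351 / 514257667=-1465.02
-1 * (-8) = 8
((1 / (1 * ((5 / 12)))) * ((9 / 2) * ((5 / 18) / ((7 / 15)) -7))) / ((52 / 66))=-87.79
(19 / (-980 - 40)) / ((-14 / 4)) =19 / 3570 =0.01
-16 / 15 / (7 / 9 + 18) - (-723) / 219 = 200141 / 61685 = 3.24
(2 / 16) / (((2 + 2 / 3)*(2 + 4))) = 1 / 128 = 0.01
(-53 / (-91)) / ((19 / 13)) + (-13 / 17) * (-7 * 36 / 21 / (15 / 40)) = 56229 / 2261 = 24.87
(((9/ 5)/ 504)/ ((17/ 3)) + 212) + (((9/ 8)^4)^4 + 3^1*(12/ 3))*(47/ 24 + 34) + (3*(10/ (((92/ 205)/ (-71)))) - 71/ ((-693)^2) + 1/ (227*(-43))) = -79780378181843049346560623112217/ 20636560859222839362595061760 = -3865.97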